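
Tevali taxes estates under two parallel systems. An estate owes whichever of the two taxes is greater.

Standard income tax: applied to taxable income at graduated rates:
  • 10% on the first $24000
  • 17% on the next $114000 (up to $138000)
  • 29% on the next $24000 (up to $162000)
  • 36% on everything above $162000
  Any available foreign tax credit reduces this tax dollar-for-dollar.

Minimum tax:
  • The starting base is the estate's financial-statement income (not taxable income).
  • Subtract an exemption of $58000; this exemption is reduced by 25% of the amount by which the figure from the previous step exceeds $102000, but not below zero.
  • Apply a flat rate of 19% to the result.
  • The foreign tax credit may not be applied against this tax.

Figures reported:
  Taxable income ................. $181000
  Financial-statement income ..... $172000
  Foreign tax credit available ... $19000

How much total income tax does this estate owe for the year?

$24985

Minimum tax:
  Base (financial-statement income): $172000
  Exemption: $58000 − 25% × ($172000 − $102000) = $58000 − $17500 = $40500
  Base: $172000 − $40500 = $131500
  $131500 × 19% = $24985

Standard income tax:
  $24000 × 10% = $2400
  $114000 × 17% = $19380
  $24000 × 29% = $6960
  $19000 × 36% = $6840
  → $35580
  Less foreign tax credit $19000 → $16580

$24985 > $16580, so the minimum tax is the binding amount.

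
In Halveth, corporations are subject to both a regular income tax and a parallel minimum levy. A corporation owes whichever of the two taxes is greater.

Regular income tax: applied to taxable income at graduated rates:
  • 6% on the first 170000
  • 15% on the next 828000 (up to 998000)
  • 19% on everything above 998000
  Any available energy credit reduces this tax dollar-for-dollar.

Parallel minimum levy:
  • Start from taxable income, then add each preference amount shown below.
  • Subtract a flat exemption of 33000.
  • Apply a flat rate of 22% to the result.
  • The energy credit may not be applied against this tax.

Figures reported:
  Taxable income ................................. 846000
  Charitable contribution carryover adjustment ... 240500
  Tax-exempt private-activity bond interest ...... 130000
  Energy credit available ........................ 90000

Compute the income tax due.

260370

Parallel minimum levy:
  Adjusted income: 846000 + 240500 + 130000 = 1216500
  Less exemption 33000 → base 1183500
  1183500 × 22% = 260370

Regular income tax:
  170000 × 6% = 10200
  676000 × 15% = 101400
  → 111600
  Less energy credit 90000 → 21600

260370 > 21600, so the parallel minimum levy is the binding amount.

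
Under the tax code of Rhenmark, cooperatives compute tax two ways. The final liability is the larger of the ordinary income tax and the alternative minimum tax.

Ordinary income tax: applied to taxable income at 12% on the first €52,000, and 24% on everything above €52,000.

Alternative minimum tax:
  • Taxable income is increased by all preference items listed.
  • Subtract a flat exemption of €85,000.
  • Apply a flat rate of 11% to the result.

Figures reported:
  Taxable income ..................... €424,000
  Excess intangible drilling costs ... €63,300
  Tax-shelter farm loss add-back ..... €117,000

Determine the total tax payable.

€95,520

Ordinary income tax:
  €52,000 × 12% = €6,240
  €372,000 × 24% = €89,280
  → €95,520

Alternative minimum tax:
  Adjusted income: €424,000 + €63,300 + €117,000 = €604,300
  Less exemption €85,000 → base €519,300
  €519,300 × 11% = €57,123

€95,520 > €57,123, so the ordinary income tax governs.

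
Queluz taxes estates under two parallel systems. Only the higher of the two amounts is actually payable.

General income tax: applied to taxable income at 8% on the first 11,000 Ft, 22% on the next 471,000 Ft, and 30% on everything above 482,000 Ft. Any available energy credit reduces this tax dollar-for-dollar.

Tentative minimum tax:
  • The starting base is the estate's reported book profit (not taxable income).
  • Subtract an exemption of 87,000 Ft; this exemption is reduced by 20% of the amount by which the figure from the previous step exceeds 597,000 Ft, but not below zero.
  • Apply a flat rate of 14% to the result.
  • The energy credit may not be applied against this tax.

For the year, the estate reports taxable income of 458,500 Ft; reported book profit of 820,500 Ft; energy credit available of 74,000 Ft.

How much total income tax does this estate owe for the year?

General income tax:
  11,000 Ft × 8% = 880 Ft
  447,500 Ft × 22% = 98,450 Ft
  → 99,330 Ft
  Less energy credit 74,000 Ft → 25,330 Ft

Tentative minimum tax:
  Base (reported book profit): 820,500 Ft
  Exemption: 87,000 Ft − 20% × (820,500 Ft − 597,000 Ft) = 87,000 Ft − 44,700 Ft = 42,300 Ft
  Base: 820,500 Ft − 42,300 Ft = 778,200 Ft
  778,200 Ft × 14% = 108,948 Ft

108,948 Ft > 25,330 Ft, so the tentative minimum tax is the binding amount.

108,948 Ft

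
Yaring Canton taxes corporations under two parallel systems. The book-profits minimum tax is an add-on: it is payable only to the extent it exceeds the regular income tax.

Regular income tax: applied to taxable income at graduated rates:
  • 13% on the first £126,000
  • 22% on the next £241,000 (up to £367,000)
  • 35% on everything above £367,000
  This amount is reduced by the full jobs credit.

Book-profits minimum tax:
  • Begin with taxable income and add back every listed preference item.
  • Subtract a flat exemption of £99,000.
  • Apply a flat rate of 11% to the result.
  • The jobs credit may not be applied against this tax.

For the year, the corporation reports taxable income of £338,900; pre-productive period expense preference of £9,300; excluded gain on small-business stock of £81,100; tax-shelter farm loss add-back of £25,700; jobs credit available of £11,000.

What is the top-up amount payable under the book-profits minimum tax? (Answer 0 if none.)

£0

Regular income tax:
  £126,000 × 13% = £16,380
  £212,900 × 22% = £46,838
  → £63,218
  Less jobs credit £11,000 → £52,218

Book-profits minimum tax:
  Adjusted income: £338,900 + £9,300 + £81,100 + £25,700 = £455,000
  Less exemption £99,000 → base £356,000
  £356,000 × 11% = £39,160

£39,160 ≤ £52,218, so no add-on is due.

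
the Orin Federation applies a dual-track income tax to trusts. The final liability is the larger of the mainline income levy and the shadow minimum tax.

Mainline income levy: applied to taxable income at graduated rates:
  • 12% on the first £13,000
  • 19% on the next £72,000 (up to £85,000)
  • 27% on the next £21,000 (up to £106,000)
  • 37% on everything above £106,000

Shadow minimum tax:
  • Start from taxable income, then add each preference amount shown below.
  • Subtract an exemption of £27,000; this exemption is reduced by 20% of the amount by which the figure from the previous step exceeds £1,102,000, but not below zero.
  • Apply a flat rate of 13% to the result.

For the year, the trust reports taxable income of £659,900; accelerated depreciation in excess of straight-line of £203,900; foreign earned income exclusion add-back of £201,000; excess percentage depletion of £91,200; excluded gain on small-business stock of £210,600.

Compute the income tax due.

Mainline income levy:
  £13,000 × 12% = £1,560
  £72,000 × 19% = £13,680
  £21,000 × 27% = £5,670
  £553,900 × 37% = £204,943
  → £225,853

Shadow minimum tax:
  Adjusted income: £659,900 + £203,900 + £201,000 + £91,200 + £210,600 = £1,366,600
  Exemption: 20% × (£1,366,600 − £1,102,000) = £52,920 ≥ £27,000, so the exemption is fully phased out
  Base: £1,366,600 − £0 = £1,366,600
  £1,366,600 × 13% = £177,658

£225,853 > £177,658, so the mainline income levy governs.

£225,853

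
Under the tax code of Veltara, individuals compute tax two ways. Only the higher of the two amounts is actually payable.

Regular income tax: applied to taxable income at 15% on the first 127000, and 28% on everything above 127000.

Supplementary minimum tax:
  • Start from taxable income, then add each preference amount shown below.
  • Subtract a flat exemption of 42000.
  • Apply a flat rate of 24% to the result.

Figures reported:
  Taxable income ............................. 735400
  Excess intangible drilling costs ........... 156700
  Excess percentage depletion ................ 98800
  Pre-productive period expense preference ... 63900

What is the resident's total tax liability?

Supplementary minimum tax:
  Adjusted income: 735400 + 156700 + 98800 + 63900 = 1054800
  Less exemption 42000 → base 1012800
  1012800 × 24% = 243072

Regular income tax:
  127000 × 15% = 19050
  608400 × 28% = 170352
  → 189402

243072 > 189402, so the supplementary minimum tax is the binding amount.

243072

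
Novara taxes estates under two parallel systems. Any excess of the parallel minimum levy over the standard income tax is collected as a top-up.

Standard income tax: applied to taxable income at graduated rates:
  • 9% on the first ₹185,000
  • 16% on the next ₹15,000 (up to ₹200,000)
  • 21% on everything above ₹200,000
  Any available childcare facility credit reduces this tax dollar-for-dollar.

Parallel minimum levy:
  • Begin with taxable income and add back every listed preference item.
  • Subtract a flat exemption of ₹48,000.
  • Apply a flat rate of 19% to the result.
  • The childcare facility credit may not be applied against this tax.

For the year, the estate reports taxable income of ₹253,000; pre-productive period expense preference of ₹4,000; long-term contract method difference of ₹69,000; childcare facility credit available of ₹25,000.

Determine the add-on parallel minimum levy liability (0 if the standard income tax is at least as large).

Parallel minimum levy:
  Adjusted income: ₹253,000 + ₹4,000 + ₹69,000 = ₹326,000
  Less exemption ₹48,000 → base ₹278,000
  ₹278,000 × 19% = ₹52,820

Standard income tax:
  ₹185,000 × 9% = ₹16,650
  ₹15,000 × 16% = ₹2,400
  ₹53,000 × 21% = ₹11,130
  → ₹30,180
  Less childcare facility credit ₹25,000 → ₹5,180

Excess of parallel minimum levy over standard income tax: ₹52,820 − ₹5,180 = ₹47,640.

₹47,640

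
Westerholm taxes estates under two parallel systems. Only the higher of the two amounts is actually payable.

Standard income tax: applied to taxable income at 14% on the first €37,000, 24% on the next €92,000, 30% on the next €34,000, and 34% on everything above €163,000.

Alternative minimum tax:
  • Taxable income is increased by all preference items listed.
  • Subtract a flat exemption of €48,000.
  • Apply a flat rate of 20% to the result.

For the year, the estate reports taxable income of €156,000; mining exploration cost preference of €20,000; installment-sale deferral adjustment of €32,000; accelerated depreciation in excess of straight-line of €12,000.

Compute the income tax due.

Alternative minimum tax:
  Adjusted income: €156,000 + €20,000 + €32,000 + €12,000 = €220,000
  Less exemption €48,000 → base €172,000
  €172,000 × 20% = €34,400

Standard income tax:
  €37,000 × 14% = €5,180
  €92,000 × 24% = €22,080
  €27,000 × 30% = €8,100
  → €35,360

€35,360 > €34,400, so the standard income tax governs.

€35,360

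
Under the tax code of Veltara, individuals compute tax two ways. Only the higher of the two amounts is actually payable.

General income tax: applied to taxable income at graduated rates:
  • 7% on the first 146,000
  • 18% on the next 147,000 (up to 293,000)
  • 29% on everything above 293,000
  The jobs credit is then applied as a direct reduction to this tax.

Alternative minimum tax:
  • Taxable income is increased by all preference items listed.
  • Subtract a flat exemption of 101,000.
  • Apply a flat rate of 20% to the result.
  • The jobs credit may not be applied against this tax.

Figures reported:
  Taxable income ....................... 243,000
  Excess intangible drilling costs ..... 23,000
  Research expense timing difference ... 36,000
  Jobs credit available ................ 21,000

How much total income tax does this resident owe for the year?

General income tax:
  146,000 × 7% = 10,220
  97,000 × 18% = 17,460
  → 27,680
  Less jobs credit 21,000 → 6,680

Alternative minimum tax:
  Adjusted income: 243,000 + 23,000 + 36,000 = 302,000
  Less exemption 101,000 → base 201,000
  201,000 × 20% = 40,200

40,200 > 6,680, so the alternative minimum tax is the binding amount.

40,200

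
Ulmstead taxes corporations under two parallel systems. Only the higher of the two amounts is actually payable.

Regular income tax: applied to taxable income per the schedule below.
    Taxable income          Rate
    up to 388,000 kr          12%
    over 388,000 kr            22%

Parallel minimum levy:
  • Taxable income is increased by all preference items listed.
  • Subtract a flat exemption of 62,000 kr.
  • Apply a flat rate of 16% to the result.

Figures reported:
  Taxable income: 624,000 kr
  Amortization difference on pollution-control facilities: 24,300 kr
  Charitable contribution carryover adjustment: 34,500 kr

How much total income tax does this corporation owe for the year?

Regular income tax:
  388,000 kr × 12% = 46,560 kr
  236,000 kr × 22% = 51,920 kr
  → 98,480 kr

Parallel minimum levy:
  Adjusted income: 624,000 kr + 24,300 kr + 34,500 kr = 682,800 kr
  Less exemption 62,000 kr → base 620,800 kr
  620,800 kr × 16% = 99,328 kr

99,328 kr > 98,480 kr, so the parallel minimum levy is the binding amount.

99,328 kr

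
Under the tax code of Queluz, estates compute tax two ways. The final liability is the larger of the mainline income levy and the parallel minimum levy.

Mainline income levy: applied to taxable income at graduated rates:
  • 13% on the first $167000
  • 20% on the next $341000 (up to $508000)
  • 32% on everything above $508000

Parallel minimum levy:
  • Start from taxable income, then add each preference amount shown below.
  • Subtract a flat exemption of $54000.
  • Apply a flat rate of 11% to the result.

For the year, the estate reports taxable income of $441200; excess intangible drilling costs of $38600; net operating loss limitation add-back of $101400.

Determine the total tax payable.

Mainline income levy:
  $167000 × 13% = $21710
  $274200 × 20% = $54840
  → $76550

Parallel minimum levy:
  Adjusted income: $441200 + $38600 + $101400 = $581200
  Less exemption $54000 → base $527200
  $527200 × 11% = $57992

$76550 > $57992, so the mainline income levy governs.

$76550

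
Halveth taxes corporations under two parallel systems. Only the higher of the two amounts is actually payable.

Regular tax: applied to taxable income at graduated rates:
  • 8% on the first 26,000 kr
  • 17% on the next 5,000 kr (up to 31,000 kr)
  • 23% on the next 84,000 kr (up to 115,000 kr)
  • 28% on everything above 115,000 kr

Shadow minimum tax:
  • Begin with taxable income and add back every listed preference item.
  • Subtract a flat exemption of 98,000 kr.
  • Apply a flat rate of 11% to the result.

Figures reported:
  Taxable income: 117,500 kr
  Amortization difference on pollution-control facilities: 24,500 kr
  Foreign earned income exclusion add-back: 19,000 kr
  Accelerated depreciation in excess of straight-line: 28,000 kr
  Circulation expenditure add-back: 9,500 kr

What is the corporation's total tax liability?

22,950 kr

Shadow minimum tax:
  Adjusted income: 117,500 kr + 24,500 kr + 19,000 kr + 28,000 kr + 9,500 kr = 198,500 kr
  Less exemption 98,000 kr → base 100,500 kr
  100,500 kr × 11% = 11,055 kr

Regular tax:
  26,000 kr × 8% = 2,080 kr
  5,000 kr × 17% = 850 kr
  84,000 kr × 23% = 19,320 kr
  2,500 kr × 28% = 700 kr
  → 22,950 kr

22,950 kr > 11,055 kr, so the regular tax governs.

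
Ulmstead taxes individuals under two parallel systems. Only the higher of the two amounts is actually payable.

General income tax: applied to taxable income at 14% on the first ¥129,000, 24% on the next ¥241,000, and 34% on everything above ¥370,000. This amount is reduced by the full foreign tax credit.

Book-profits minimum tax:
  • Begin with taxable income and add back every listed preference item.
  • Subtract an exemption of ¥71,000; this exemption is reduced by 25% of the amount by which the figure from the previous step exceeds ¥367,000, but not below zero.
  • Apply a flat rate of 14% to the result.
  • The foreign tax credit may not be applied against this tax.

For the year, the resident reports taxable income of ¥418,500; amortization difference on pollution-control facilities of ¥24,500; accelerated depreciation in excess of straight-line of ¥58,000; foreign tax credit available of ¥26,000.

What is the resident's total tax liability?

Book-profits minimum tax:
  Adjusted income: ¥418,500 + ¥24,500 + ¥58,000 = ¥501,000
  Exemption: ¥71,000 − 25% × (¥501,000 − ¥367,000) = ¥71,000 − ¥33,500 = ¥37,500
  Base: ¥501,000 − ¥37,500 = ¥463,500
  ¥463,500 × 14% = ¥64,890

General income tax:
  ¥129,000 × 14% = ¥18,060
  ¥241,000 × 24% = ¥57,840
  ¥48,500 × 34% = ¥16,490
  → ¥92,390
  Less foreign tax credit ¥26,000 → ¥66,390

¥66,390 > ¥64,890, so the general income tax governs.

¥66,390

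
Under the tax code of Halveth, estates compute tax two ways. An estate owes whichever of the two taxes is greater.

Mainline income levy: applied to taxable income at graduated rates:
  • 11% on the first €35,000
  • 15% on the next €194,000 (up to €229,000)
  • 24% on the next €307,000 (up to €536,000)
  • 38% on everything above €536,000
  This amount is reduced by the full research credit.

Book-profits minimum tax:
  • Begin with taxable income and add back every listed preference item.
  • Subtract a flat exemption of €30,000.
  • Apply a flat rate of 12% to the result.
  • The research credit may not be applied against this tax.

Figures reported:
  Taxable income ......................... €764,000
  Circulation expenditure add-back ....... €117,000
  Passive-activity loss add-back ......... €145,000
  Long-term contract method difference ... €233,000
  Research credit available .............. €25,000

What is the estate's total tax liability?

€168,270

Mainline income levy:
  €35,000 × 11% = €3,850
  €194,000 × 15% = €29,100
  €307,000 × 24% = €73,680
  €228,000 × 38% = €86,640
  → €193,270
  Less research credit €25,000 → €168,270

Book-profits minimum tax:
  Adjusted income: €764,000 + €117,000 + €145,000 + €233,000 = €1,259,000
  Less exemption €30,000 → base €1,229,000
  €1,229,000 × 12% = €147,480

€168,270 > €147,480, so the mainline income levy governs.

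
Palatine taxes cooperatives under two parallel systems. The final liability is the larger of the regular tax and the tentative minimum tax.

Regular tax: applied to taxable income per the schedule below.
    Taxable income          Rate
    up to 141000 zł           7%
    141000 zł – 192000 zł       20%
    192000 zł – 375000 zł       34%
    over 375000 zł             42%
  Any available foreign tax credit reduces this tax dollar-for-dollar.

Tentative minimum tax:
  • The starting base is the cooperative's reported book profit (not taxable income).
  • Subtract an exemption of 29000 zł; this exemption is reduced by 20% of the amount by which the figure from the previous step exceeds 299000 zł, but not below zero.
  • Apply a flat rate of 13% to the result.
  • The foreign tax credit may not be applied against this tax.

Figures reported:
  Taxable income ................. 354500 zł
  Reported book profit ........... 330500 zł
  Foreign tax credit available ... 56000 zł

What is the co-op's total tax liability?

40014 zł

Regular tax:
  141000 zł × 7% = 9870 zł
  51000 zł × 20% = 10200 zł
  162500 zł × 34% = 55250 zł
  → 75320 zł
  Less foreign tax credit 56000 zł → 19320 zł

Tentative minimum tax:
  Base (reported book profit): 330500 zł
  Exemption: 29000 zł − 20% × (330500 zł − 299000 zł) = 29000 zł − 6300 zł = 22700 zł
  Base: 330500 zł − 22700 zł = 307800 zł
  307800 zł × 13% = 40014 zł

40014 zł > 19320 zł, so the tentative minimum tax is the binding amount.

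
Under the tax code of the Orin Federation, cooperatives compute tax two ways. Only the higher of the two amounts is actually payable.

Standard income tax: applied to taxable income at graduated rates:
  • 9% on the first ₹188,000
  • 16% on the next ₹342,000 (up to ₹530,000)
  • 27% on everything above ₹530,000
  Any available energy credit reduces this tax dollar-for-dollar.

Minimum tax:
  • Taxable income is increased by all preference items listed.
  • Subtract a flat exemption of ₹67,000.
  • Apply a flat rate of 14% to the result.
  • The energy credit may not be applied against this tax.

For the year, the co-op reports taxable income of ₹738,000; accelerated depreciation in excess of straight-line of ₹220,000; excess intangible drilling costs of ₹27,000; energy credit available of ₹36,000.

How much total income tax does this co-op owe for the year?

Minimum tax:
  Adjusted income: ₹738,000 + ₹220,000 + ₹27,000 = ₹985,000
  Less exemption ₹67,000 → base ₹918,000
  ₹918,000 × 14% = ₹128,520

Standard income tax:
  ₹188,000 × 9% = ₹16,920
  ₹342,000 × 16% = ₹54,720
  ₹208,000 × 27% = ₹56,160
  → ₹127,800
  Less energy credit ₹36,000 → ₹91,800

₹128,520 > ₹91,800, so the minimum tax is the binding amount.

₹128,520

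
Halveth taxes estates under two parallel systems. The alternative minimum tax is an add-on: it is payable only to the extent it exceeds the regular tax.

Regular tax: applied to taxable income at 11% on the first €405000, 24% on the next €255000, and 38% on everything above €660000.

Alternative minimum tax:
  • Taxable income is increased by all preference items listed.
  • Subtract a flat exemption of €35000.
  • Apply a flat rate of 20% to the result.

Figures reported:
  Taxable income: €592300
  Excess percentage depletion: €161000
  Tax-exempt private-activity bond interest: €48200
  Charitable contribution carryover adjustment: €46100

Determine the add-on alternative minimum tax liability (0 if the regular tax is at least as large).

€73018

Regular tax:
  €405000 × 11% = €44550
  €187300 × 24% = €44952
  → €89502

Alternative minimum tax:
  Adjusted income: €592300 + €161000 + €48200 + €46100 = €847600
  Less exemption €35000 → base €812600
  €812600 × 20% = €162520

Excess of alternative minimum tax over regular tax: €162520 − €89502 = €73018.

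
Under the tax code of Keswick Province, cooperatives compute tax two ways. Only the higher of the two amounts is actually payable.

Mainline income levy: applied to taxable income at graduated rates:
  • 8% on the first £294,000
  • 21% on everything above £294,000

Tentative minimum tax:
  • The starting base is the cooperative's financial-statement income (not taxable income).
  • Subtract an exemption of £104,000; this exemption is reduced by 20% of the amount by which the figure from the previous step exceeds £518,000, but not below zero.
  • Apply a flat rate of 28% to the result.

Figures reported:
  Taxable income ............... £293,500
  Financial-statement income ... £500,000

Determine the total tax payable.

Mainline income levy:
  £293,500 × 8% = £23,480

Tentative minimum tax:
  Base (financial-statement income): £500,000
  Exemption: £500,000 ≤ £518,000, so full £104,000 applies
  Base: £500,000 − £104,000 = £396,000
  £396,000 × 28% = £110,880

£110,880 > £23,480, so the tentative minimum tax is the binding amount.

£110,880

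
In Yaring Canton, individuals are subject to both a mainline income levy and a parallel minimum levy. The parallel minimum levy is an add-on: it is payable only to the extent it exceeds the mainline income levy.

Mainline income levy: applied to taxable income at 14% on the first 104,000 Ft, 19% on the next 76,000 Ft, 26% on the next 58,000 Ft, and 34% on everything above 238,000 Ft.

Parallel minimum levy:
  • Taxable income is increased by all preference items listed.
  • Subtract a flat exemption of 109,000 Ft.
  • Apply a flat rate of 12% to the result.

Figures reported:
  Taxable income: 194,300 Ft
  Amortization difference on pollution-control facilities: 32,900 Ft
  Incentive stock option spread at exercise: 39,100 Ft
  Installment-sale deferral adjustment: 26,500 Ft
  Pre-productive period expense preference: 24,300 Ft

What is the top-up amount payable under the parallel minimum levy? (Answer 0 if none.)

0 Ft

Parallel minimum levy:
  Adjusted income: 194,300 Ft + 32,900 Ft + 39,100 Ft + 26,500 Ft + 24,300 Ft = 317,100 Ft
  Less exemption 109,000 Ft → base 208,100 Ft
  208,100 Ft × 12% = 24,972 Ft

Mainline income levy:
  104,000 Ft × 14% = 14,560 Ft
  76,000 Ft × 19% = 14,440 Ft
  14,300 Ft × 26% = 3,718 Ft
  → 32,718 Ft

24,972 Ft ≤ 32,718 Ft, so no add-on is due.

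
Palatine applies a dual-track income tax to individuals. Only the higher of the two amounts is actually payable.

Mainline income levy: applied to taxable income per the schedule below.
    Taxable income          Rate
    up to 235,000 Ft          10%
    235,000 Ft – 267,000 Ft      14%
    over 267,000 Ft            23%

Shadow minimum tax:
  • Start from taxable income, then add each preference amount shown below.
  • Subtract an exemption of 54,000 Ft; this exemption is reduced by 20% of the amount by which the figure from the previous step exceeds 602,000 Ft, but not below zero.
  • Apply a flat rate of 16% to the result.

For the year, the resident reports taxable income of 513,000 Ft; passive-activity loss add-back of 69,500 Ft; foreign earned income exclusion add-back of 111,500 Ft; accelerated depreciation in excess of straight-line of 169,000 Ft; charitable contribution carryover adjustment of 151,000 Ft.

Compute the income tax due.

162,240 Ft

Mainline income levy:
  235,000 Ft × 10% = 23,500 Ft
  32,000 Ft × 14% = 4,480 Ft
  246,000 Ft × 23% = 56,580 Ft
  → 84,560 Ft

Shadow minimum tax:
  Adjusted income: 513,000 Ft + 69,500 Ft + 111,500 Ft + 169,000 Ft + 151,000 Ft = 1,014,000 Ft
  Exemption: 20% × (1,014,000 Ft − 602,000 Ft) = 82,400 Ft ≥ 54,000 Ft, so the exemption is fully phased out
  Base: 1,014,000 Ft − 0 Ft = 1,014,000 Ft
  1,014,000 Ft × 16% = 162,240 Ft

162,240 Ft > 84,560 Ft, so the shadow minimum tax is the binding amount.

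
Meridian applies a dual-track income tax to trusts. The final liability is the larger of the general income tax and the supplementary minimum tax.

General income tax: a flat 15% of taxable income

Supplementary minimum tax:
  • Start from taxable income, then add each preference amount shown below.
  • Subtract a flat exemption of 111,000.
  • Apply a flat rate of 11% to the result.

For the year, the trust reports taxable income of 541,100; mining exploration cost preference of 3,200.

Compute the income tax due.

81,165

Supplementary minimum tax:
  Adjusted income: 541,100 + 3,200 = 544,300
  Less exemption 111,000 → base 433,300
  433,300 × 11% = 47,663

General income tax:
  541,100 × 15% = 81,165

81,165 > 47,663, so the general income tax governs.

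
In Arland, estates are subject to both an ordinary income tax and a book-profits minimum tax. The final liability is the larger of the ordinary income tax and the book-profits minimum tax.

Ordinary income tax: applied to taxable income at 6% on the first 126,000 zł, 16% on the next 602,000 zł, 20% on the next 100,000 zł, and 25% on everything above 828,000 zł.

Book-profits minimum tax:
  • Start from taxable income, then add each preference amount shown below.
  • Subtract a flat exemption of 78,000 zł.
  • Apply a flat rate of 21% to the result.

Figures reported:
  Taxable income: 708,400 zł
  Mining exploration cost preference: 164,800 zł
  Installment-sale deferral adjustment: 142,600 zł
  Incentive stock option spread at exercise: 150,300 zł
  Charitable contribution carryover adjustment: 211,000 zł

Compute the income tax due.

Ordinary income tax:
  126,000 zł × 6% = 7,560 zł
  582,400 zł × 16% = 93,184 zł
  → 100,744 zł

Book-profits minimum tax:
  Adjusted income: 708,400 zł + 164,800 zł + 142,600 zł + 150,300 zł + 211,000 zł = 1,377,100 zł
  Less exemption 78,000 zł → base 1,299,100 zł
  1,299,100 zł × 21% = 272,811 zł

272,811 zł > 100,744 zł, so the book-profits minimum tax is the binding amount.

272,811 zł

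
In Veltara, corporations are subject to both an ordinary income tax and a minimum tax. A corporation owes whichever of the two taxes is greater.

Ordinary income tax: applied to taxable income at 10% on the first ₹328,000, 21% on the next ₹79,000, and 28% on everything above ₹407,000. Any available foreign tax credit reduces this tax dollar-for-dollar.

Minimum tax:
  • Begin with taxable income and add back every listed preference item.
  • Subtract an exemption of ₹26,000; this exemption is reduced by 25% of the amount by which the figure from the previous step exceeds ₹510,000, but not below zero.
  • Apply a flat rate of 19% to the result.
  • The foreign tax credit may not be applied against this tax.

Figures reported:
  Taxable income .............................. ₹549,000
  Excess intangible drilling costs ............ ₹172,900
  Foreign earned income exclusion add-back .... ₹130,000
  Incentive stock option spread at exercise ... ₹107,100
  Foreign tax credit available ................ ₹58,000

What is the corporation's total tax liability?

₹182,210

Ordinary income tax:
  ₹328,000 × 10% = ₹32,800
  ₹79,000 × 21% = ₹16,590
  ₹142,000 × 28% = ₹39,760
  → ₹89,150
  Less foreign tax credit ₹58,000 → ₹31,150

Minimum tax:
  Adjusted income: ₹549,000 + ₹172,900 + ₹130,000 + ₹107,100 = ₹959,000
  Exemption: 25% × (₹959,000 − ₹510,000) = ₹112,250 ≥ ₹26,000, so the exemption is fully phased out
  Base: ₹959,000 − ₹0 = ₹959,000
  ₹959,000 × 19% = ₹182,210

₹182,210 > ₹31,150, so the minimum tax is the binding amount.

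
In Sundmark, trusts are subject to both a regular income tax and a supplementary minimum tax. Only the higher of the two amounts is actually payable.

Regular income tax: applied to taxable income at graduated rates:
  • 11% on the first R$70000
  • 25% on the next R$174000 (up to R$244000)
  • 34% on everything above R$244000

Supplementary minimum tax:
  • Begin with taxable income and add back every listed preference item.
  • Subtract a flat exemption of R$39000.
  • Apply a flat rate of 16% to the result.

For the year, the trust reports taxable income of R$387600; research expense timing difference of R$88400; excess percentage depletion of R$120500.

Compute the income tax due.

Regular income tax:
  R$70000 × 11% = R$7700
  R$174000 × 25% = R$43500
  R$143600 × 34% = R$48824
  → R$100024

Supplementary minimum tax:
  Adjusted income: R$387600 + R$88400 + R$120500 = R$596500
  Less exemption R$39000 → base R$557500
  R$557500 × 16% = R$89200

R$100024 > R$89200, so the regular income tax governs.

R$100024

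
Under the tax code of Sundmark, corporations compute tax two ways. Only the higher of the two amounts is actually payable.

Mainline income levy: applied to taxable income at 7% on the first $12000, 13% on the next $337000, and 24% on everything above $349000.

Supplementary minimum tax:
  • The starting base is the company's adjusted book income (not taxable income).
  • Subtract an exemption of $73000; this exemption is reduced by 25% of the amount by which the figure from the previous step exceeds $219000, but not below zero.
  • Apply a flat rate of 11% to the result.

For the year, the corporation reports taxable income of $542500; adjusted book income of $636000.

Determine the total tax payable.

Supplementary minimum tax:
  Base (adjusted book income): $636000
  Exemption: 25% × ($636000 − $219000) = $104250 ≥ $73000, so the exemption is fully phased out
  Base: $636000 − $0 = $636000
  $636000 × 11% = $69960

Mainline income levy:
  $12000 × 7% = $840
  $337000 × 13% = $43810
  $193500 × 24% = $46440
  → $91090

$91090 > $69960, so the mainline income levy governs.

$91090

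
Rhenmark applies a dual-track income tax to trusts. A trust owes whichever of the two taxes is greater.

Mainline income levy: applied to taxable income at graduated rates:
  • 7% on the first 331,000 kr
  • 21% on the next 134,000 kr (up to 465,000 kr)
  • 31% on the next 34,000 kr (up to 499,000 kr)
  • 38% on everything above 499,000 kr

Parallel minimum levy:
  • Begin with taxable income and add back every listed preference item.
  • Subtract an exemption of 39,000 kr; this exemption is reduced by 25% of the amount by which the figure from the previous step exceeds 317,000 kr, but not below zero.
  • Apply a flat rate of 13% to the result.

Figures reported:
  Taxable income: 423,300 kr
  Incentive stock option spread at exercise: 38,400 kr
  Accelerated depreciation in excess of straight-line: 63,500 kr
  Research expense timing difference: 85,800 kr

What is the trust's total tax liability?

Mainline income levy:
  331,000 kr × 7% = 23,170 kr
  92,300 kr × 21% = 19,383 kr
  → 42,553 kr

Parallel minimum levy:
  Adjusted income: 423,300 kr + 38,400 kr + 63,500 kr + 85,800 kr = 611,000 kr
  Exemption: 25% × (611,000 kr − 317,000 kr) = 73,500 kr ≥ 39,000 kr, so the exemption is fully phased out
  Base: 611,000 kr − 0 kr = 611,000 kr
  611,000 kr × 13% = 79,430 kr

79,430 kr > 42,553 kr, so the parallel minimum levy is the binding amount.

79,430 kr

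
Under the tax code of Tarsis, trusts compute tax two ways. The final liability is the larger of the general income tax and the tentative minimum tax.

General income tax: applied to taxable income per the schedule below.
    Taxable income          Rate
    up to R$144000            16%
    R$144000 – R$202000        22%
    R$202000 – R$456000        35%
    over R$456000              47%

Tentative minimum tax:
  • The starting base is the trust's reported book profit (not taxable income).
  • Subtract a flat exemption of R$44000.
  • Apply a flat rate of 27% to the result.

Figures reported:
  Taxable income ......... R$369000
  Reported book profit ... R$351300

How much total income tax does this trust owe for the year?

Tentative minimum tax:
  Base (reported book profit): R$351300
  Less exemption R$44000 → base R$307300
  R$307300 × 27% = R$82971

General income tax:
  R$144000 × 16% = R$23040
  R$58000 × 22% = R$12760
  R$167000 × 35% = R$58450
  → R$94250

R$94250 > R$82971, so the general income tax governs.

R$94250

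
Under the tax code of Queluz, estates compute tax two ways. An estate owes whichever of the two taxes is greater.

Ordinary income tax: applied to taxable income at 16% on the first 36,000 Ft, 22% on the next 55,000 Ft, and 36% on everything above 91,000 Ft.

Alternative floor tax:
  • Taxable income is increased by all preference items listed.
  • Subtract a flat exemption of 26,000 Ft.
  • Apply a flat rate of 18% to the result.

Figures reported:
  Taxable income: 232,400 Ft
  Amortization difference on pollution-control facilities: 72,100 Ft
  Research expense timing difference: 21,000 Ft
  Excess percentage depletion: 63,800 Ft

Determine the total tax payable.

Alternative floor tax:
  Adjusted income: 232,400 Ft + 72,100 Ft + 21,000 Ft + 63,800 Ft = 389,300 Ft
  Less exemption 26,000 Ft → base 363,300 Ft
  363,300 Ft × 18% = 65,394 Ft

Ordinary income tax:
  36,000 Ft × 16% = 5,760 Ft
  55,000 Ft × 22% = 12,100 Ft
  141,400 Ft × 36% = 50,904 Ft
  → 68,764 Ft

68,764 Ft > 65,394 Ft, so the ordinary income tax governs.

68,764 Ft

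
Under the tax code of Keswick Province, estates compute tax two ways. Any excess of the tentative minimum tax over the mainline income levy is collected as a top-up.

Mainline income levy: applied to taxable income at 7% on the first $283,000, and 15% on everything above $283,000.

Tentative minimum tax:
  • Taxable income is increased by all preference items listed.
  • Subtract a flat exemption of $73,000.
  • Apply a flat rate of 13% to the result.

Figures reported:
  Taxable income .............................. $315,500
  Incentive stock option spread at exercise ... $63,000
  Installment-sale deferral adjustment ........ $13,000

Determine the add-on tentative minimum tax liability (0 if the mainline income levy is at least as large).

$16,720

Mainline income levy:
  $283,000 × 7% = $19,810
  $32,500 × 15% = $4,875
  → $24,685

Tentative minimum tax:
  Adjusted income: $315,500 + $63,000 + $13,000 = $391,500
  Less exemption $73,000 → base $318,500
  $318,500 × 13% = $41,405

Excess of tentative minimum tax over mainline income levy: $41,405 − $24,685 = $16,720.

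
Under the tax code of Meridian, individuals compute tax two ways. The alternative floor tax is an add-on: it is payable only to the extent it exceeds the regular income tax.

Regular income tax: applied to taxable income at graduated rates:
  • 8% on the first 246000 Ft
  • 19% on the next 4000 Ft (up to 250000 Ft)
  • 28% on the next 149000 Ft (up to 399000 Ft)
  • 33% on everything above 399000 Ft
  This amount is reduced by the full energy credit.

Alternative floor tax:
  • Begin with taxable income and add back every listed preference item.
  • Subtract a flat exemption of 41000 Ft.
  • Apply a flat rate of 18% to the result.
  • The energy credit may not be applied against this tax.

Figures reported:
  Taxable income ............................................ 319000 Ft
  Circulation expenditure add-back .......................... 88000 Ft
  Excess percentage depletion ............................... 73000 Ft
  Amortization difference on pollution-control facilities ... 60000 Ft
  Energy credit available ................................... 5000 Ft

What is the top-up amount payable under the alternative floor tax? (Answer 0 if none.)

55060 Ft

Alternative floor tax:
  Adjusted income: 319000 Ft + 88000 Ft + 73000 Ft + 60000 Ft = 540000 Ft
  Less exemption 41000 Ft → base 499000 Ft
  499000 Ft × 18% = 89820 Ft

Regular income tax:
  246000 Ft × 8% = 19680 Ft
  4000 Ft × 19% = 760 Ft
  69000 Ft × 28% = 19320 Ft
  → 39760 Ft
  Less energy credit 5000 Ft → 34760 Ft

Excess of alternative floor tax over regular income tax: 89820 Ft − 34760 Ft = 55060 Ft.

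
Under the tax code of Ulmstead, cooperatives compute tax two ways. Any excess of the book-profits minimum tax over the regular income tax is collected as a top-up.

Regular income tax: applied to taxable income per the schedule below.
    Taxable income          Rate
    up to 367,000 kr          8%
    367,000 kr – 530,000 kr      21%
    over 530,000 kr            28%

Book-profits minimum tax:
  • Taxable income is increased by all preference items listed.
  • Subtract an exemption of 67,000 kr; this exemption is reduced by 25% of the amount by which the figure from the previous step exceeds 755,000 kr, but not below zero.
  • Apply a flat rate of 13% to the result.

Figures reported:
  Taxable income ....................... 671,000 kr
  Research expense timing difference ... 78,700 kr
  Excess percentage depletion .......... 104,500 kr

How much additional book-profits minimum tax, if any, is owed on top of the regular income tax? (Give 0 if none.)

Book-profits minimum tax:
  Adjusted income: 671,000 kr + 78,700 kr + 104,500 kr = 854,200 kr
  Exemption: 67,000 kr − 25% × (854,200 kr − 755,000 kr) = 67,000 kr − 24,800 kr = 42,200 kr
  Base: 854,200 kr − 42,200 kr = 812,000 kr
  812,000 kr × 13% = 105,560 kr

Regular income tax:
  367,000 kr × 8% = 29,360 kr
  163,000 kr × 21% = 34,230 kr
  141,000 kr × 28% = 39,480 kr
  → 103,070 kr

Excess of book-profits minimum tax over regular income tax: 105,560 kr − 103,070 kr = 2,490 kr.

2,490 kr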